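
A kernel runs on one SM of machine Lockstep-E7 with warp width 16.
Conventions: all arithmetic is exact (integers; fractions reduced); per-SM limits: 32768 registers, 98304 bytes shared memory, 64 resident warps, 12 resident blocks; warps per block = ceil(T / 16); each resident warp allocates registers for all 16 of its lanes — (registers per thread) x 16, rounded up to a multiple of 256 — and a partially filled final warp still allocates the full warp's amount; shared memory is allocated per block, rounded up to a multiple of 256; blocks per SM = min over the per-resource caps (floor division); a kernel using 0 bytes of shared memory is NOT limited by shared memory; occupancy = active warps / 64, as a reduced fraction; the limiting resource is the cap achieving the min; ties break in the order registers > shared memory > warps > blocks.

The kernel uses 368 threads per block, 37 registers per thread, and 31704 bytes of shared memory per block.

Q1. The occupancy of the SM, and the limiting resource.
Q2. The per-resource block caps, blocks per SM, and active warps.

Answer: occupancy 23/64, limited by registers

registers: 1 block
shared memory: 3 blocks
warps: 2 blocks
blocks: 12 blocks

Answer: 1 block, 23 active warps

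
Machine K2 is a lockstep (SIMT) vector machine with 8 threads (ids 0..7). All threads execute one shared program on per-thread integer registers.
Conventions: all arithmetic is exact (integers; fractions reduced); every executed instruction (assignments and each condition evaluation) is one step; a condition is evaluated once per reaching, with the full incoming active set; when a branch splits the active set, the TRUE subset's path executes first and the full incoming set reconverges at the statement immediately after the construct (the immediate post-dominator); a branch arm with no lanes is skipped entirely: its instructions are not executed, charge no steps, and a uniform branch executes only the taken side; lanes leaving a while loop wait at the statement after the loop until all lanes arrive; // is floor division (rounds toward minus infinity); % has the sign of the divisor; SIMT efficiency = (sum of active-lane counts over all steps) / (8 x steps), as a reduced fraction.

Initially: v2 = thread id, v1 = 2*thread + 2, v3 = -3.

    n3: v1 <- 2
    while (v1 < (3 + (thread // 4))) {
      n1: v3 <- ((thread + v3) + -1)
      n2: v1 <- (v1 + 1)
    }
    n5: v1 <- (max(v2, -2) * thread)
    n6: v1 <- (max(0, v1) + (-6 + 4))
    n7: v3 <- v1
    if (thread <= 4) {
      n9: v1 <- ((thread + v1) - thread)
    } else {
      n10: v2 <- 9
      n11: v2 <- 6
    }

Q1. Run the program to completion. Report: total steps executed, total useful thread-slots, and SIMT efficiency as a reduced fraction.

Answer: 15 steps, 95 useful, 19/24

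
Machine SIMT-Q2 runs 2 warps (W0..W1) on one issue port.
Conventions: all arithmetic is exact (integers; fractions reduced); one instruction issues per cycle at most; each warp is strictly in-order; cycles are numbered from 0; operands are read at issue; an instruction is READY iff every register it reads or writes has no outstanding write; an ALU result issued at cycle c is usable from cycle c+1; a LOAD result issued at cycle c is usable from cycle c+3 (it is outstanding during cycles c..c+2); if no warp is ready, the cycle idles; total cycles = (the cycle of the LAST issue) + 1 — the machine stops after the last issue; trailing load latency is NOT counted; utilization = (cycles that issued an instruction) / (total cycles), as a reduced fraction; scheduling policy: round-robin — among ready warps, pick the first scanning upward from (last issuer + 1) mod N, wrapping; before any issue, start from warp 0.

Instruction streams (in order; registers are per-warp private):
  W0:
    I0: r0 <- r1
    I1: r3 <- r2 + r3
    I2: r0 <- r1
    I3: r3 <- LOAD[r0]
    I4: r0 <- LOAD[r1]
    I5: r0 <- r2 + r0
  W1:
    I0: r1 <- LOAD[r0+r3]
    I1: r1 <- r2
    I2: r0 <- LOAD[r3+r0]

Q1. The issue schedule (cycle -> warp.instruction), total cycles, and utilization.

cycle 0: W0.I0
cycle 1: W1.I0
cycle 2: W0.I1
cycle 3: W0.I2
cycle 4: W1.I1
cycle 5: W0.I3
cycle 6: W1.I2
cycle 7: W0.I4
cycle 8: idle
cycle 9: idle
cycle 10: W0.I5

Answer: 11 cycles, utilization 9/11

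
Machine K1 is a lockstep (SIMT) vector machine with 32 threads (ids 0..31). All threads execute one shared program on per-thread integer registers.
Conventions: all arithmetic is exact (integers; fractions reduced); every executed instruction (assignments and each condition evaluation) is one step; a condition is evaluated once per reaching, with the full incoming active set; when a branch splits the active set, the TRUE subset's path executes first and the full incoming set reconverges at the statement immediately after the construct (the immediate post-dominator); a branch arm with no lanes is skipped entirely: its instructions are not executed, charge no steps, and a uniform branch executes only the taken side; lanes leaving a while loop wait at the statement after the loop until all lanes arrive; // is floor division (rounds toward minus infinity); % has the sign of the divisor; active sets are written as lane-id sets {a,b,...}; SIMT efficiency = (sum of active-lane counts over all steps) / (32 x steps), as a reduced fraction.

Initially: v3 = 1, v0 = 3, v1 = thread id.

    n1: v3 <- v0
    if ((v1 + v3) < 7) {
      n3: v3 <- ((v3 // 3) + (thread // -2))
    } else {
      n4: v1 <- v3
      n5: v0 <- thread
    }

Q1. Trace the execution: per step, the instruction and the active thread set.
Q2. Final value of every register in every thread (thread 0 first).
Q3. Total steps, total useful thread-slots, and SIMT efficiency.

step 0: v3 <- v0                     {0,1,2,3,4,5,6,7,8,9,10,11,12,13,14,15,16,17,18,19,20,21,22,23,24,25,26,27,28,29,30,31}
step 1: eval ((v1 + v3) < 7)         {0,1,2,3,4,5,6,7,8,9,10,11,12,13,14,15,16,17,18,19,20,21,22,23,24,25,26,27,28,29,30,31}
step 2: v3 <- ((v3 // 3) + (thread // -2)) {0,1,2,3}
step 3: v1 <- v3                     {4,5,6,7,8,9,10,11,12,13,14,15,16,17,18,19,20,21,22,23,24,25,26,27,28,29,30,31}
step 4: v0 <- thread                 {4,5,6,7,8,9,10,11,12,13,14,15,16,17,18,19,20,21,22,23,24,25,26,27,28,29,30,31}

Answer: 5 steps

v3: 1,0,0,-1,3,3,3,3,3,3,3,3,3,3,3,3,3,3,3,3,3,3,3,3,3,3,3,3,3,3,3,3
v0: 3,3,3,3,4,5,6,7,8,9,10,11,12,13,14,15,16,17,18,19,20,21,22,23,24,25,26,27,28,29,30,31
v1: 0,1,2,3,3,3,3,3,3,3,3,3,3,3,3,3,3,3,3,3,3,3,3,3,3,3,3,3,3,3,3,3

steps = 5; useful = 124; efficiency = 124/160 = 31/40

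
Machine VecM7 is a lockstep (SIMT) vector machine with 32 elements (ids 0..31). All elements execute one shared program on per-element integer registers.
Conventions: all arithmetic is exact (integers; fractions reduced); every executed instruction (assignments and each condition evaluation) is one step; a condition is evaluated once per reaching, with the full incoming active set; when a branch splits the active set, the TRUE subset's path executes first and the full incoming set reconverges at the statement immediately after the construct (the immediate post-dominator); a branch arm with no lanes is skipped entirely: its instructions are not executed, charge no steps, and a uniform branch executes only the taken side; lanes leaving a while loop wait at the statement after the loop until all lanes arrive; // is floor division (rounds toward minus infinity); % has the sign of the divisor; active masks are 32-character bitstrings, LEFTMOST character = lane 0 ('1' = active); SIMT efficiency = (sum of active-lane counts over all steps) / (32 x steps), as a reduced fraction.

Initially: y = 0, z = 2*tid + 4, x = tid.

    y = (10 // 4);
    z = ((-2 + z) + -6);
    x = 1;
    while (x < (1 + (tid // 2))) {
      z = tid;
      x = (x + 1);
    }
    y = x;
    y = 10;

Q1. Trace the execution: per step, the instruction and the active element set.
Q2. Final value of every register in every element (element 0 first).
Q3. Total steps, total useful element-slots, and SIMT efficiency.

step 0: y <- (10 // 4)               11111111111111111111111111111111
step 1: z <- ((-2 + z) + -6)         11111111111111111111111111111111
step 2: x <- 1                       11111111111111111111111111111111
step 3: eval (x < (1 + (tid // 2)))  11111111111111111111111111111111
step 4: z <- tid                     00111111111111111111111111111111
step 5: x <- (x + 1)                 00111111111111111111111111111111
step 6: eval (x < (1 + (tid // 2)))  00111111111111111111111111111111
step 7: z <- tid                     00001111111111111111111111111111
step 8: x <- (x + 1)                 00001111111111111111111111111111
step 9: eval (x < (1 + (tid // 2)))  00001111111111111111111111111111
step 10: z <- tid                     00000011111111111111111111111111
step 11: x <- (x + 1)                 00000011111111111111111111111111
step 12: eval (x < (1 + (tid // 2)))  00000011111111111111111111111111
step 13: z <- tid                     00000000111111111111111111111111
step 14: x <- (x + 1)                 00000000111111111111111111111111
step 15: eval (x < (1 + (tid // 2)))  00000000111111111111111111111111
step 16: z <- tid                     00000000001111111111111111111111
step 17: x <- (x + 1)                 00000000001111111111111111111111
step 18: eval (x < (1 + (tid // 2)))  00000000001111111111111111111111
step 19: z <- tid                     00000000000011111111111111111111
step 20: x <- (x + 1)                 00000000000011111111111111111111
step 21: eval (x < (1 + (tid // 2)))  00000000000011111111111111111111
step 22: z <- tid                     00000000000000111111111111111111
step 23: x <- (x + 1)                 00000000000000111111111111111111
step 24: eval (x < (1 + (tid // 2)))  00000000000000111111111111111111
step 25: z <- tid                     00000000000000001111111111111111
step 26: x <- (x + 1)                 00000000000000001111111111111111
step 27: eval (x < (1 + (tid // 2)))  00000000000000001111111111111111
step 28: z <- tid                     00000000000000000011111111111111
step 29: x <- (x + 1)                 00000000000000000011111111111111
step 30: eval (x < (1 + (tid // 2)))  00000000000000000011111111111111
step 31: z <- tid                     00000000000000000000111111111111
step 32: x <- (x + 1)                 00000000000000000000111111111111
step 33: eval (x < (1 + (tid // 2)))  00000000000000000000111111111111
step 34: z <- tid                     00000000000000000000001111111111
step 35: x <- (x + 1)                 00000000000000000000001111111111
step 36: eval (x < (1 + (tid // 2)))  00000000000000000000001111111111
step 37: z <- tid                     00000000000000000000000011111111
step 38: x <- (x + 1)                 00000000000000000000000011111111
step 39: eval (x < (1 + (tid // 2)))  00000000000000000000000011111111
step 40: z <- tid                     00000000000000000000000000111111
step 41: x <- (x + 1)                 00000000000000000000000000111111
step 42: eval (x < (1 + (tid // 2)))  00000000000000000000000000111111
step 43: z <- tid                     00000000000000000000000000001111
step 44: x <- (x + 1)                 00000000000000000000000000001111
step 45: eval (x < (1 + (tid // 2)))  00000000000000000000000000001111
step 46: z <- tid                     00000000000000000000000000000011
step 47: x <- (x + 1)                 00000000000000000000000000000011
step 48: eval (x < (1 + (tid // 2)))  00000000000000000000000000000011
step 49: y <- x                       11111111111111111111111111111111
step 50: y <- 10                      11111111111111111111111111111111

Answer: 51 steps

y: 10,10,10,10,10,10,10,10,10,10,10,10,10,10,10,10,10,10,10,10,10,10,10,10,10,10,10,10,10,10,10,10
z: -4,-2,2,3,4,5,6,7,8,9,10,11,12,13,14,15,16,17,18,19,20,21,22,23,24,25,26,27,28,29,30,31
x: 1,1,2,2,3,3,4,4,5,5,6,6,7,7,8,8,9,9,10,10,11,11,12,12,13,13,14,14,15,15,16,16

steps = 51; useful = 912; efficiency = 912/1632 = 19/34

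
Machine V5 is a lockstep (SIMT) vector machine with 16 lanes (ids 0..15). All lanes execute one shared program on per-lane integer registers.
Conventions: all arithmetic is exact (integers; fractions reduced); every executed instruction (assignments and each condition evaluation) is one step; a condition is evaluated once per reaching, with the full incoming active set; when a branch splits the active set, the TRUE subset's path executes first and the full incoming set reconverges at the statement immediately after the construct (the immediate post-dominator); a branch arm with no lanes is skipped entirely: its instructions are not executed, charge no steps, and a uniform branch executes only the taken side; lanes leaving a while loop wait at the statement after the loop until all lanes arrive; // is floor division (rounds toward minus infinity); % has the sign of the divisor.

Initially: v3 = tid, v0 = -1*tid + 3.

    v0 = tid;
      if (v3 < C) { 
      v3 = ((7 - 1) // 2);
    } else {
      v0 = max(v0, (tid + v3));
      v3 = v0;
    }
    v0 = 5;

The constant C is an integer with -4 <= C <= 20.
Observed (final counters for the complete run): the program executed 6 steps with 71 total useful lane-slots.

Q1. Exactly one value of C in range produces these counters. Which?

Answer: C = 9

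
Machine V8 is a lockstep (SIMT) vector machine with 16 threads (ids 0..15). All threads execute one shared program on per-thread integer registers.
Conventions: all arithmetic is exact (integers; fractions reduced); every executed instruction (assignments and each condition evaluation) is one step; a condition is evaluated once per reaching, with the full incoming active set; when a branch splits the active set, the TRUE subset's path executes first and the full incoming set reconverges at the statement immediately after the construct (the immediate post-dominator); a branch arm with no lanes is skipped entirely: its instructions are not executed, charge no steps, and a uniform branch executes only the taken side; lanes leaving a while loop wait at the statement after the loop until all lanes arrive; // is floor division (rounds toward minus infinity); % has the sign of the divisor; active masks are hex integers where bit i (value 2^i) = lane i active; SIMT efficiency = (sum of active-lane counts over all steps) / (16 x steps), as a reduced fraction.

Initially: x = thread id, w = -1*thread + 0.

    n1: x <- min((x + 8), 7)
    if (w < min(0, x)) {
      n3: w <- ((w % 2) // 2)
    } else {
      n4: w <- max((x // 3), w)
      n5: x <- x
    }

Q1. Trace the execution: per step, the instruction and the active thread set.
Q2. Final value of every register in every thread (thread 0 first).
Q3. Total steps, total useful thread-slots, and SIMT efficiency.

step 0: x <- min((x + 8), 7)         0xffff
step 1: eval (w < min(0, x))         0xffff
step 2: w <- ((w % 2) // 2)          0xfffe
step 3: w <- max((x // 3), w)        0x0001
step 4: x <- x                       0x0001

Answer: 5 steps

x: 7,7,7,7,7,7,7,7,7,7,7,7,7,7,7,7
w: 2,0,0,0,0,0,0,0,0,0,0,0,0,0,0,0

steps = 5; useful = 49; efficiency = 49/80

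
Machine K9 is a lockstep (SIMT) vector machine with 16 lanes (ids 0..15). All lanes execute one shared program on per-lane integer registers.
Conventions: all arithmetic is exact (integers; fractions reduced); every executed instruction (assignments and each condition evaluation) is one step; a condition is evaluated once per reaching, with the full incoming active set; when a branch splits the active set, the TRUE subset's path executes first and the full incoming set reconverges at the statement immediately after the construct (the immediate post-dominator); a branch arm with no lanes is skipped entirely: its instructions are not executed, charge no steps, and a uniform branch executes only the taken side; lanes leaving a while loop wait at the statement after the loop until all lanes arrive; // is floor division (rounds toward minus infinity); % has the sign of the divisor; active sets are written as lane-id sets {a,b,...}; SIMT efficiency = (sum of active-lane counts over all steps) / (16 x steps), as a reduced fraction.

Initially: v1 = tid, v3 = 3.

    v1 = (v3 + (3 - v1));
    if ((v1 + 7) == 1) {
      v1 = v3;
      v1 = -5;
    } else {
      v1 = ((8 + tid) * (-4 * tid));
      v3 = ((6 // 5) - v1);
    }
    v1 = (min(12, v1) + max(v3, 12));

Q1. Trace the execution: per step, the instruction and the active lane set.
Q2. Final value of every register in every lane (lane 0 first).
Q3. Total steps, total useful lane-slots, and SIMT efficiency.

step 0: v1 <- (v3 + (3 - v1))        {0,1,2,3,4,5,6,7,8,9,10,11,12,13,14,15}
step 1: eval ((v1 + 7) == 1)         {0,1,2,3,4,5,6,7,8,9,10,11,12,13,14,15}
step 2: v1 <- v3                     {12}
step 3: v1 <- -5                     {12}
step 4: v1 <- ((8 + tid) * (-4 * tid)) {0,1,2,3,4,5,6,7,8,9,10,11,13,14,15}
step 5: v3 <- ((6 // 5) - v1)        {0,1,2,3,4,5,6,7,8,9,10,11,13,14,15}
step 6: v1 <- (min(12, v1) + max(v3, 12)) {0,1,2,3,4,5,6,7,8,9,10,11,12,13,14,15}

Answer: 7 steps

v1: 12,1,1,1,1,1,1,1,1,1,1,1,7,1,1,1
v3: 1,37,81,133,193,261,337,421,513,613,721,837,3,1093,1233,1381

steps = 7; useful = 80; efficiency = 80/112 = 5/7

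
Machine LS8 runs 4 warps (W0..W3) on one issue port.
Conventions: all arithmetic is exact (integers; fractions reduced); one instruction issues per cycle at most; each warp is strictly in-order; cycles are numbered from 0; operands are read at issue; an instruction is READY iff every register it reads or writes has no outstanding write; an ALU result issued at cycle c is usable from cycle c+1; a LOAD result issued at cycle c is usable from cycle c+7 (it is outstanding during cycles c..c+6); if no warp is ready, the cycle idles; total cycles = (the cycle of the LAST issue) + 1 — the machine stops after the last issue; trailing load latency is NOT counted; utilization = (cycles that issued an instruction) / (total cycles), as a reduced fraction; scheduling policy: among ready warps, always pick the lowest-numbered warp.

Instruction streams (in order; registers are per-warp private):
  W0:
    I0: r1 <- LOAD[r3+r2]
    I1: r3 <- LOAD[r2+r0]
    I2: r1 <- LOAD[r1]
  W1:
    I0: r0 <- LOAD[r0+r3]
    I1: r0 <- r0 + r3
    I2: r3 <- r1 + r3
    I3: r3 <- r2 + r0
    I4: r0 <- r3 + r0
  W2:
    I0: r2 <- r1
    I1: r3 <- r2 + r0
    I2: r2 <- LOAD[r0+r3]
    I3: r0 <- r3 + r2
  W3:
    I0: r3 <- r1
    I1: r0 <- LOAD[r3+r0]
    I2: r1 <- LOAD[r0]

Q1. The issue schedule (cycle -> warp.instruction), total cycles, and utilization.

cycle 0: W0.I0
cycle 1: W0.I1
cycle 2: W1.I0
cycle 3: W2.I0
cycle 4: W2.I1
cycle 5: W2.I2
cycle 6: W3.I0
cycle 7: W0.I2
cycle 8: W3.I1
cycle 9: W1.I1
cycle 10: W1.I2
cycle 11: W1.I3
cycle 12: W1.I4
cycle 13: W2.I3
cycle 14: idle
cycle 15: W3.I2

Answer: 16 cycles, utilization 15/16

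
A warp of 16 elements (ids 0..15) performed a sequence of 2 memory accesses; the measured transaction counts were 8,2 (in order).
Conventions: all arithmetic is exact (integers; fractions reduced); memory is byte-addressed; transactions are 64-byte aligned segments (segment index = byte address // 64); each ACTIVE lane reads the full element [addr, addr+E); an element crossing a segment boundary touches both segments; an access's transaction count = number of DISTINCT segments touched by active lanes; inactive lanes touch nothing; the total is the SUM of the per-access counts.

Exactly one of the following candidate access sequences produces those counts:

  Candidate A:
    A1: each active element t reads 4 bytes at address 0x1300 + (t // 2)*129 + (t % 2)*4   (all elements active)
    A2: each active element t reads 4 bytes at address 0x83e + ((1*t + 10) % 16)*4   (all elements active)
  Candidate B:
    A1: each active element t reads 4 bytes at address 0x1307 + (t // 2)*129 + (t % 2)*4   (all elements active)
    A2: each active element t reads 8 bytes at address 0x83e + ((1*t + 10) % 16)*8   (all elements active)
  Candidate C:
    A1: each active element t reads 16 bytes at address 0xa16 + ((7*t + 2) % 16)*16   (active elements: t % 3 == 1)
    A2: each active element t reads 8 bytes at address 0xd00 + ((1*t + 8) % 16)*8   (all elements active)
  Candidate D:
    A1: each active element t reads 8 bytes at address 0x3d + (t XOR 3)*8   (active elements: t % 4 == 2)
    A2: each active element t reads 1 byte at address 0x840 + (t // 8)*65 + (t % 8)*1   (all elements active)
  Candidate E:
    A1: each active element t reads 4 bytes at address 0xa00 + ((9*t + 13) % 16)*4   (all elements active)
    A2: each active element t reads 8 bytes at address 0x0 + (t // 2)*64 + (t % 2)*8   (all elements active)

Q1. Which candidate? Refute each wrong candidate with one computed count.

B: A2 gives 3 transactions, not 2
C: A1 gives 4 transactions, not 8
D: A1 gives 2 transactions, not 8
E: A1 gives 1 transaction, not 8
A: all counts match (8,2)

Answer: A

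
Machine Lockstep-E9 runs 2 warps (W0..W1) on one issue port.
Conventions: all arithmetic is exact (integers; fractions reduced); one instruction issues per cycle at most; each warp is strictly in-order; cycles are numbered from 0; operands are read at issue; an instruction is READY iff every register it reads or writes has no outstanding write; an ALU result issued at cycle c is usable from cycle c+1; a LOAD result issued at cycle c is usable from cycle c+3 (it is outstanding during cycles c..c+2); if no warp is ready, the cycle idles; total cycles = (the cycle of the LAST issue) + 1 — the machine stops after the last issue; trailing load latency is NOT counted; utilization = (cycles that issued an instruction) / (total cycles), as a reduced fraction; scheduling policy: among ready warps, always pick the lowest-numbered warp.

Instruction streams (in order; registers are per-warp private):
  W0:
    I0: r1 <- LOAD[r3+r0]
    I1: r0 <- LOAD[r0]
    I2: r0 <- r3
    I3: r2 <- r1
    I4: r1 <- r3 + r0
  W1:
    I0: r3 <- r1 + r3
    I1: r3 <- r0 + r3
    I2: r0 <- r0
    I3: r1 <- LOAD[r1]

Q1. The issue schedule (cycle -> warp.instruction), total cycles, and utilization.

cycle 0: W0.I0
cycle 1: W0.I1
cycle 2: W1.I0
cycle 3: W1.I1
cycle 4: W0.I2
cycle 5: W0.I3
cycle 6: W0.I4
cycle 7: W1.I2
cycle 8: W1.I3

Answer: 9 cycles, utilization 1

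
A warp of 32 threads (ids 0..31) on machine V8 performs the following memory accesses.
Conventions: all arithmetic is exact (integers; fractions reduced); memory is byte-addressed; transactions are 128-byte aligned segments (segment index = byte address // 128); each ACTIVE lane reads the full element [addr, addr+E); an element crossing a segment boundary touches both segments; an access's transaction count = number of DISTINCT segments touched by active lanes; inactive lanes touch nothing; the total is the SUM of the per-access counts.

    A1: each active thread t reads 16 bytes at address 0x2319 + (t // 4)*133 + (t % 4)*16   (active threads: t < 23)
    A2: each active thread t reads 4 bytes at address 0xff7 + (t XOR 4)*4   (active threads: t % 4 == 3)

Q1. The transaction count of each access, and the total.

A1: 6 transactions
A2: 1 transaction

Answer: 6,1; total 7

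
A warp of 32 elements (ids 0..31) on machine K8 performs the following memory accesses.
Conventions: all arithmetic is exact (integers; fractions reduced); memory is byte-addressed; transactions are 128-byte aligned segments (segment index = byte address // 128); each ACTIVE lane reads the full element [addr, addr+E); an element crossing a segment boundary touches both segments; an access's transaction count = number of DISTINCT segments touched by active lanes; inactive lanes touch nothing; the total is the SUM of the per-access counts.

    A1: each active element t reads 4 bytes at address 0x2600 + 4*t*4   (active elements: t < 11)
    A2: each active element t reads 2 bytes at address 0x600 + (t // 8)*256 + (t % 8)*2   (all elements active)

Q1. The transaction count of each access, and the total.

A1: 2 transactions
A2: 4 transactions

Answer: 2,4; total 6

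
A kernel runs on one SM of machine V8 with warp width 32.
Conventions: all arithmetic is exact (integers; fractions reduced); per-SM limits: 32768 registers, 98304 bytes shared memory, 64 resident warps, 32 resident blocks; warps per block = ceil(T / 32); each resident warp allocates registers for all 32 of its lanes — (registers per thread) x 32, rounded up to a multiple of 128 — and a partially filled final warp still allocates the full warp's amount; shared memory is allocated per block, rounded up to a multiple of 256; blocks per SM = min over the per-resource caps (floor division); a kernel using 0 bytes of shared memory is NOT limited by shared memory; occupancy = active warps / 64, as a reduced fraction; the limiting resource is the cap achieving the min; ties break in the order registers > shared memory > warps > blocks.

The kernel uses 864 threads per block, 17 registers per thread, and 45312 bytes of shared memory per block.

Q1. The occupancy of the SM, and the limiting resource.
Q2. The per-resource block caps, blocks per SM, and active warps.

Answer: occupancy 27/64, limited by registers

registers: 1 block
shared memory: 2 blocks
warps: 2 blocks
blocks: 32 blocks

Answer: 1 block, 27 active warps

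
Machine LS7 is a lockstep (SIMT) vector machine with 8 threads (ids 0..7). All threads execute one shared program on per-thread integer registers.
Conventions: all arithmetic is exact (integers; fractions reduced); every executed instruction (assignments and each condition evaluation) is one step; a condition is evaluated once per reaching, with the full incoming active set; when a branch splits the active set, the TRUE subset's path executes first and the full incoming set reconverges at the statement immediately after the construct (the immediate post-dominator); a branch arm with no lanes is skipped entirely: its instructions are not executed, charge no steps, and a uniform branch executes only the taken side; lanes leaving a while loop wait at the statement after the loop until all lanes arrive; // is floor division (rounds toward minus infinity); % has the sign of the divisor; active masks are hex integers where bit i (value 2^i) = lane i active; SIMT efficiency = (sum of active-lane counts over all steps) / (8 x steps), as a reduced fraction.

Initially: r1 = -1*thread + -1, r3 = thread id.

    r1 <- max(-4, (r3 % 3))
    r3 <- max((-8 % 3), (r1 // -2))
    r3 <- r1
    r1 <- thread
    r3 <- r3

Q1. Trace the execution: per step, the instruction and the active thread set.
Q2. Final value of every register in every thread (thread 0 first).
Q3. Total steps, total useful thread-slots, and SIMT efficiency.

step 0: r1 <- max(-4, (r3 % 3))      0xff
step 1: r3 <- max((-8 % 3), (r1 // -2)) 0xff
step 2: r3 <- r1                     0xff
step 3: r1 <- thread                 0xff
step 4: r3 <- r3                     0xff

Answer: 5 steps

r1: 0,1,2,3,4,5,6,7
r3: 0,1,2,0,1,2,0,1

steps = 5; useful = 40; efficiency = 40/40 = 1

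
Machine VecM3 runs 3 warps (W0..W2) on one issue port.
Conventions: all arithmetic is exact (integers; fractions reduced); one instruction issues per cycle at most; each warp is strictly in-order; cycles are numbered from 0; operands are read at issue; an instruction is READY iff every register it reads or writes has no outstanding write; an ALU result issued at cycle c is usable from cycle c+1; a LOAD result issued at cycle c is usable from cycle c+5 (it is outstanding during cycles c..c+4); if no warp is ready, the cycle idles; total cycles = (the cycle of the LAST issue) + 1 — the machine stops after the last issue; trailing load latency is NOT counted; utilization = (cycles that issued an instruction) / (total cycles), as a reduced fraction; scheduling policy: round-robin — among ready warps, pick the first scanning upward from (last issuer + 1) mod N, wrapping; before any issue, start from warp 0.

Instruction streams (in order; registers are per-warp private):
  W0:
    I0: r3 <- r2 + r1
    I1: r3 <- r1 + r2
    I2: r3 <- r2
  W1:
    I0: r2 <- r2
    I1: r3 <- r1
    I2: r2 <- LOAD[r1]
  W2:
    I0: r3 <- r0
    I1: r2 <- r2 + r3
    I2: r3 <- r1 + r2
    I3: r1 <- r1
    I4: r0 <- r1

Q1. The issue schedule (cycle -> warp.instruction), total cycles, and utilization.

cycle 0: W0.I0
cycle 1: W1.I0
cycle 2: W2.I0
cycle 3: W0.I1
cycle 4: W1.I1
cycle 5: W2.I1
cycle 6: W0.I2
cycle 7: W1.I2
cycle 8: W2.I2
cycle 9: W2.I3
cycle 10: W2.I4

Answer: 11 cycles, utilization 1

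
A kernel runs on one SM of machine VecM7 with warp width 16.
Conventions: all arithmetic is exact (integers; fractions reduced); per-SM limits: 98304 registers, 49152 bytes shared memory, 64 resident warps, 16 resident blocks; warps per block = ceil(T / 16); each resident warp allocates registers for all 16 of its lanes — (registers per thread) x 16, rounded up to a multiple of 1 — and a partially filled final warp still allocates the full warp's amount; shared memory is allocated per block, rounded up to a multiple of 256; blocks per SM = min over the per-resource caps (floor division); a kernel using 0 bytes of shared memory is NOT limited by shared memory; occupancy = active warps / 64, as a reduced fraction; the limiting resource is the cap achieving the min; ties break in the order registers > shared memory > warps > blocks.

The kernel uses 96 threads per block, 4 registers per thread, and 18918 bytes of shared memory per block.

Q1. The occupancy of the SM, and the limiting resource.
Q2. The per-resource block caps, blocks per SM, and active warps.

Answer: occupancy 3/16, limited by shared memory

registers: 256 blocks
shared memory: 2 blocks
warps: 10 blocks
blocks: 16 blocks

Answer: 2 blocks, 12 active warps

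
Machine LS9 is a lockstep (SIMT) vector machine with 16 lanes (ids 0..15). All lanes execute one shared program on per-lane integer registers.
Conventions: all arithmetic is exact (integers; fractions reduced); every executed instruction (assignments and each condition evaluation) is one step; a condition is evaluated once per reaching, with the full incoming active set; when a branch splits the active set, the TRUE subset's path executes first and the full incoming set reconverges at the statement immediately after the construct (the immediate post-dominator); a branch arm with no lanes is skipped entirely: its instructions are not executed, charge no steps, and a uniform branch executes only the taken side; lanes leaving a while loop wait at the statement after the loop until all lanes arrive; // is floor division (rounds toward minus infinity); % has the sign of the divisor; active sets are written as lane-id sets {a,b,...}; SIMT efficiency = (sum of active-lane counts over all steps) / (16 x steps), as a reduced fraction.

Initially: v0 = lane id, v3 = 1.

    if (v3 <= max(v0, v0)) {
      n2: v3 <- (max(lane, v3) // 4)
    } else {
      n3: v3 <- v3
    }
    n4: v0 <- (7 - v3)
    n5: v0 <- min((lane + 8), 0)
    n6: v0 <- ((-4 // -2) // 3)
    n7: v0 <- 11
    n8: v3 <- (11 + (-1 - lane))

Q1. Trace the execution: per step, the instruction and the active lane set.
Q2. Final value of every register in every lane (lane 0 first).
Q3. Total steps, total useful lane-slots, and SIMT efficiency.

step 0: eval (v3 <= max(v0, v0))     {0,1,2,3,4,5,6,7,8,9,10,11,12,13,14,15}
step 1: v3 <- (max(lane, v3) // 4)   {1,2,3,4,5,6,7,8,9,10,11,12,13,14,15}
step 2: v3 <- v3                     {0}
step 3: v0 <- (7 - v3)               {0,1,2,3,4,5,6,7,8,9,10,11,12,13,14,15}
step 4: v0 <- min((lane + 8), 0)     {0,1,2,3,4,5,6,7,8,9,10,11,12,13,14,15}
step 5: v0 <- ((-4 // -2) // 3)      {0,1,2,3,4,5,6,7,8,9,10,11,12,13,14,15}
step 6: v0 <- 11                     {0,1,2,3,4,5,6,7,8,9,10,11,12,13,14,15}
step 7: v3 <- (11 + (-1 - lane))     {0,1,2,3,4,5,6,7,8,9,10,11,12,13,14,15}

Answer: 8 steps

v0: 11,11,11,11,11,11,11,11,11,11,11,11,11,11,11,11
v3: 10,9,8,7,6,5,4,3,2,1,0,-1,-2,-3,-4,-5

steps = 8; useful = 112; efficiency = 112/128 = 7/8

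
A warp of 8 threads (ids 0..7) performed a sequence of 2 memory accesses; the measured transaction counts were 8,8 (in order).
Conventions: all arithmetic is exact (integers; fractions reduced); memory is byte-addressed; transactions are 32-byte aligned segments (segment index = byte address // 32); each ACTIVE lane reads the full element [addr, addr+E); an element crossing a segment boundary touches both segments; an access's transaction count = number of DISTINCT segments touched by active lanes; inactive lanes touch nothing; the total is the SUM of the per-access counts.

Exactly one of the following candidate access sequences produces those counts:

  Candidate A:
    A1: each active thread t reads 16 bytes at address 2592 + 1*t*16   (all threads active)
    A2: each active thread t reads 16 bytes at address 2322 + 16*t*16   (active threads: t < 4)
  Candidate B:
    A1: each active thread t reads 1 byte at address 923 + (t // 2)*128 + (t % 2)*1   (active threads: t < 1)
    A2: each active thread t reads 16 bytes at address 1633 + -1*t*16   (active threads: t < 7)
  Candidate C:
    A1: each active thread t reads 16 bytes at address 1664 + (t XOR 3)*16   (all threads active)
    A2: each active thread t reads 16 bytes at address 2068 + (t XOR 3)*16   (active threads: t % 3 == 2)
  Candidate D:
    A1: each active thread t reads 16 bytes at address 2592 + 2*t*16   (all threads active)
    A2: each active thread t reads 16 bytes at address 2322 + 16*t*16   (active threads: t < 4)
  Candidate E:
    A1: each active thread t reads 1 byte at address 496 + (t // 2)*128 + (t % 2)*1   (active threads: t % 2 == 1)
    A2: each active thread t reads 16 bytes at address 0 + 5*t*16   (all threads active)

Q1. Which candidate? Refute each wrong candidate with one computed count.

A: A1 gives 4 transactions, not 8
B: A1 gives 1 transaction, not 8
C: A1 gives 4 transactions, not 8
E: A1 gives 4 transactions, not 8
D: all counts match (8,8)

Answer: D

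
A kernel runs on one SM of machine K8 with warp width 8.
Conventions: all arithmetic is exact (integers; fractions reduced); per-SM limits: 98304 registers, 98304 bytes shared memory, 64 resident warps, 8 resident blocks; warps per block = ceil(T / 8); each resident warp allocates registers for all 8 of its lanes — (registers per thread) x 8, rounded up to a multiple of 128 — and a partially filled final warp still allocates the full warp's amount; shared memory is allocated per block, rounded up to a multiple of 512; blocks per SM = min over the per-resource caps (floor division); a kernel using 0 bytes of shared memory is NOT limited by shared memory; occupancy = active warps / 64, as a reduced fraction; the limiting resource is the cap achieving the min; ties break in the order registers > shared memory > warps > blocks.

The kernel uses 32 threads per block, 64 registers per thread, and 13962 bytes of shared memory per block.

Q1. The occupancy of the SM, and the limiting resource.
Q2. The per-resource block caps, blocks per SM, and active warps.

Answer: occupancy 3/8, limited by shared memory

registers: 48 blocks
shared memory: 6 blocks
warps: 16 blocks
blocks: 8 blocks

Answer: 6 blocks, 24 active warps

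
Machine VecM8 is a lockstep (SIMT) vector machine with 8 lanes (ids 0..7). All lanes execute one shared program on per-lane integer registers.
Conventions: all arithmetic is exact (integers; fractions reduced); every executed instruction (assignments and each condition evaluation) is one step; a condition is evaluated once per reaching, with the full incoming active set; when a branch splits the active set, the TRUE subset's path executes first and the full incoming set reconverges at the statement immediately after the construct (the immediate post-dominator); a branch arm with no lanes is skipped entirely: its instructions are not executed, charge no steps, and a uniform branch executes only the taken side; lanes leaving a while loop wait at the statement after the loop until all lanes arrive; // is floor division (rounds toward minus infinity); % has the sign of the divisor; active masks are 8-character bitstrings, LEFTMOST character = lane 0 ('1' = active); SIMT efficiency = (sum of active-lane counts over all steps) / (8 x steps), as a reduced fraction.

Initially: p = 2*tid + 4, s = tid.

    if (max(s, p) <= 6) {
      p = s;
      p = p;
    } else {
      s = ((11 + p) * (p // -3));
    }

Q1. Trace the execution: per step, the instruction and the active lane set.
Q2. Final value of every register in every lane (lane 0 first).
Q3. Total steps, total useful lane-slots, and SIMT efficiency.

step 0: eval (max(s, p) <= 6)        11111111
step 1: p <- s                       11000000
step 2: p <- p                       11000000
step 3: s <- ((11 + p) * (p // -3))  00111111

Answer: 4 steps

p: 0,1,8,10,12,14,16,18
s: 0,1,-57,-84,-92,-125,-162,-174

steps = 4; useful = 18; efficiency = 18/32 = 9/16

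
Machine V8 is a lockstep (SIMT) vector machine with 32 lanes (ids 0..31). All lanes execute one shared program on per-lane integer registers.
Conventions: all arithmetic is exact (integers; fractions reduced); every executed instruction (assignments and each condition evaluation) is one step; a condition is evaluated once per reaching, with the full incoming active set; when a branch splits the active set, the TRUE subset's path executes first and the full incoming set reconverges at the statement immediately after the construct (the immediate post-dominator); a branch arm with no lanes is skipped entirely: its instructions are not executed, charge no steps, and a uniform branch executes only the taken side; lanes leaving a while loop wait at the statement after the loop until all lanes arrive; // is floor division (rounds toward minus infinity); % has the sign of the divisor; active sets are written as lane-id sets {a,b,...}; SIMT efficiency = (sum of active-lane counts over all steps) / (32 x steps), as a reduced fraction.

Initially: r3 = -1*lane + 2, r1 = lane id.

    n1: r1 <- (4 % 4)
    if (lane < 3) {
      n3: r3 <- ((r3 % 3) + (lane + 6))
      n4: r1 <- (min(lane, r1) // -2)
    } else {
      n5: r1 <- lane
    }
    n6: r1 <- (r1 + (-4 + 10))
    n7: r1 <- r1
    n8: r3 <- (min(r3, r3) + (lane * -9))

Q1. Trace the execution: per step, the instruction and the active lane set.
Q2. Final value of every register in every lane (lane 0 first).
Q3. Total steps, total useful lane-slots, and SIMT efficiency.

step 0: r1 <- (4 % 4)                {0,1,2,3,4,5,6,7,8,9,10,11,12,13,14,15,16,17,18,19,20,21,22,23,24,25,26,27,28,29,30,31}
step 1: eval (lane < 3)              {0,1,2,3,4,5,6,7,8,9,10,11,12,13,14,15,16,17,18,19,20,21,22,23,24,25,26,27,28,29,30,31}
step 2: r3 <- ((r3 % 3) + (lane + 6)) {0,1,2}
step 3: r1 <- (min(lane, r1) // -2)  {0,1,2}
step 4: r1 <- lane                   {3,4,5,6,7,8,9,10,11,12,13,14,15,16,17,18,19,20,21,22,23,24,25,26,27,28,29,30,31}
step 5: r1 <- (r1 + (-4 + 10))       {0,1,2,3,4,5,6,7,8,9,10,11,12,13,14,15,16,17,18,19,20,21,22,23,24,25,26,27,28,29,30,31}
step 6: r1 <- r1                     {0,1,2,3,4,5,6,7,8,9,10,11,12,13,14,15,16,17,18,19,20,21,22,23,24,25,26,27,28,29,30,31}
step 7: r3 <- (min(r3, r3) + (lane * -9)) {0,1,2,3,4,5,6,7,8,9,10,11,12,13,14,15,16,17,18,19,20,21,22,23,24,25,26,27,28,29,30,31}

Answer: 8 steps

r3: 8,-1,-10,-28,-38,-48,-58,-68,-78,-88,-98,-108,-118,-128,-138,-148,-158,-168,-178,-188,-198,-208,-218,-228,-238,-248,-258,-268,-278,-288,-298,-308
r1: 6,6,6,9,10,11,12,13,14,15,16,17,18,19,20,21,22,23,24,25,26,27,28,29,30,31,32,33,34,35,36,37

steps = 8; useful = 195; efficiency = 195/256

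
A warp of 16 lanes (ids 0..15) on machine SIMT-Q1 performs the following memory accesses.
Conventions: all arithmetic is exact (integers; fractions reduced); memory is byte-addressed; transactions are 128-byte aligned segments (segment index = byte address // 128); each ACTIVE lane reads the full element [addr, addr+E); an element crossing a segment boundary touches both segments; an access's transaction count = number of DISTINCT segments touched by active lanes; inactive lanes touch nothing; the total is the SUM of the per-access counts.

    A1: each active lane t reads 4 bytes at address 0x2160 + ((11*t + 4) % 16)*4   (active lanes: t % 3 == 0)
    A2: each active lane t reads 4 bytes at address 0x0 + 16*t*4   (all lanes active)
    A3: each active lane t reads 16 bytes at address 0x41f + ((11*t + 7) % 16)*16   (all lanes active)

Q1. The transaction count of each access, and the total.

A1: 2 transactions
A2: 8 transactions
A3: 3 transactions

Answer: 2,8,3; total 13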